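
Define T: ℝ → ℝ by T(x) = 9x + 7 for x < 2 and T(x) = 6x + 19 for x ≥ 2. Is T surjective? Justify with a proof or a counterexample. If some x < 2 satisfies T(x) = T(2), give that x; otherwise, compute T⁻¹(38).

Both pieces are strictly increasing (slopes 9 and 6), so each is injective on its own interval.
The left piece maps (−∞, 2) onto (−∞, 25); the right piece maps [2, ∞) onto [31, ∞).
The union (−∞, 25) ∪ [31, ∞) omits the interval between 25 and 31; in particular 25 has no preimage. So T is not surjective.
Because the two images are disjoint, no x < 2 has T(x) = T(2), so we compute T⁻¹(38): 38 lies in [31, ∞), so solve 6x + 19 = 38: x = (38 − 19)/6 = 19/6.

19/6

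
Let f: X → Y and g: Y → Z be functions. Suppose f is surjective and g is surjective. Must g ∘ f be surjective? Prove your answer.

Let c ∈ Z. Since g is surjective, there is b ∈ Y with g(b) = c. Since f is surjective, there is a ∈ X with f(a) = b.
Then (g ∘ f)(a) = g(b) = c. Thus g ∘ f is surjective.

surjective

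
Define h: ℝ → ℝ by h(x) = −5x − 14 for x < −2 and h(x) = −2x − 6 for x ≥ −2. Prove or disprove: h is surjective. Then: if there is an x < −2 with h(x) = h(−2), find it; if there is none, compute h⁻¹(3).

-12/5

Both pieces are strictly decreasing (slopes −5 and −2), so each is injective on its own interval.
The left piece maps (−∞, −2) onto (−4, ∞); the right piece maps [−2, ∞) onto (−∞, −2].
The union (−4, ∞) ∪ (−∞, −2] covers ℝ, so h is surjective.
For the follow-up: the images overlap, so an x < −2 with h(x) = h(−2) exists. h(−2) = −2; solving −5x − 14 = −2 for x < −2 gives x = (−2 + 14)/(−5) = −12/5.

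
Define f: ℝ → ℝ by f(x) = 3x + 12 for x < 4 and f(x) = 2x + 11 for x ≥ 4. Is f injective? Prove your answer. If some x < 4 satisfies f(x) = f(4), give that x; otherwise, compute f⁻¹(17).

7/3

Both pieces are strictly increasing (slopes 3 and 2), so each is injective on its own interval.
The left piece maps (−∞, 4) onto (−∞, 24); the right piece maps [4, ∞) onto [19, ∞).
These images overlap. In particular f(4) = 19 (right piece), and solving 3x + 12 = 19 on the left piece gives x = 7/3 < 4.
So f(7/3) = f(4) with 7/3 ≠ 4, and f is not injective. This x = 7/3 is the requested value below 4.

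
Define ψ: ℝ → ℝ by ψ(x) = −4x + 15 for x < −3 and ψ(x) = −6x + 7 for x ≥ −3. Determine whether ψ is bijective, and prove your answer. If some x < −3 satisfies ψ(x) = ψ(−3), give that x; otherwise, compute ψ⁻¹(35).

Both pieces are strictly decreasing (slopes −4 and −6), so each is injective on its own interval.
The left piece maps (−∞, −3) onto (27, ∞); the right piece maps [−3, ∞) onto (−∞, 25].
The images leave a gap (27 has no preimage), so ψ is not surjective, hence not bijective.
Because the two images are disjoint, no x < −3 has ψ(x) = ψ(−3), so we compute ψ⁻¹(35): 35 lies in (27, ∞), so solve −4x + 15 = 35: x = (35 − 15)/(−4) = −5.

-5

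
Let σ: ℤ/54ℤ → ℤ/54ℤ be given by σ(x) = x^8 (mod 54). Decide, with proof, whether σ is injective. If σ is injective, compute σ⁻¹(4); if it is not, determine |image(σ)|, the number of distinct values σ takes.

20

σ(0) = 0^8 = 0.
σ(6): Repeated squaring mod 54: 6^1 ≡ 6, 6^2 ≡ 6² = 36, 6^4 ≡ 36² = 1296 ≡ 0, 6^8 ≡ 0² = 0. So 6^8 ≡ 0 (mod 54).
So σ(0) = σ(6) = 0 while 0 ≠ 6, thus σ is not injective.
Since σ is not injective, we determine |image(σ)|. Computing x^8 mod 54 for each x (by repeated squaring, reducing mod 54 at every step), the values σ(0), σ(1), …, σ(53) are: 0, 1, 40, 27, 34, 43, 0, 31, 10, 27, 46, 49, 0, 25, 52, 27, 22, 19, 0, 37, 4, 27, 16, 7, 0, 13, 28, 27, 28, 13, 0, 7, 16, 27, 4, 37, 0, 19, 22, 27, 52, 25, 0, 49, 46, 27, 10, 31, 0, 43, 34, 27, 40, 1.
The distinct values are {0, 1, 4, 7, 10, 13, 16, 19, 22, 25, 27, 28, 31, 34, 37, 40, 43, 46, 49, 52}; there are 20 of them.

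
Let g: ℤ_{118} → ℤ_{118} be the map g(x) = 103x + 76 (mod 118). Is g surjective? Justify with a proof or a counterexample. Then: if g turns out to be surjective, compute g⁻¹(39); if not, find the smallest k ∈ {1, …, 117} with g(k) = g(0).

89

Since gcd(103, 118) = 1, 103 is invertible modulo 118. Euclid's algorithm: 118 = 1·103 + 15, 103 = 6·15 + 13, 15 = 1·13 + 2, 13 = 6·2 + 1; back-substituting gives 1 = 55·103 − 48·118, so 103⁻¹ ≡ 55 (mod 118).
For any y ∈ ℤ_{118}, x = 55(y − 76) mod 118 satisfies g(x) = 103·55(y − 76) + 76 ≡ y (since 103·55 ≡ 1 mod 118). So every y has a preimage.
Therefore g is surjective.
Since g is surjective, we compute g⁻¹(39): solve 103x + 76 ≡ 39 (mod 118), i.e. 103x ≡ 81 (mod 118).
Multiplying by 103⁻¹ = 55 gives x ≡ 55·81 = 4455 = 37·118 + 89 ≡ 89 (mod 118).
Check: g(89) = 103·89 + 76 = 9243 = 78·118 + 39 ≡ 39 (mod 118).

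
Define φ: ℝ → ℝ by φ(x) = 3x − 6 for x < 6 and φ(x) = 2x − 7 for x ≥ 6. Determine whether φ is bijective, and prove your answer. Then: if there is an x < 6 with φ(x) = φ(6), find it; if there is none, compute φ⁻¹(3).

Both pieces are strictly increasing (slopes 3 and 2), so each is injective on its own interval.
The left piece maps (−∞, 6) onto (−∞, 12); the right piece maps [6, ∞) onto [5, ∞).
These images overlap. In particular φ(6) = 5 (right piece), and solving 3x − 6 = 5 on the left piece gives x = 11/3 < 6.
So φ(11/3) = φ(6) with 11/3 ≠ 6, and φ is not injective, hence not bijective. This x = 11/3 is the requested value below 6.

11/3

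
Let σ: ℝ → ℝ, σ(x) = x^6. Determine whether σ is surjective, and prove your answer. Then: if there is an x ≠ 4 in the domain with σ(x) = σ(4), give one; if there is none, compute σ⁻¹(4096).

-4

Since 6 is even, x^6 ≥ 0 for all x ∈ ℝ, so −1 ∈ ℝ has no preimage. So σ is not surjective.
For the follow-up, such an x exists: taking x = −4 ∈ ℝ gives σ(−4) = 4096 = σ(4) with −4 ≠ 4.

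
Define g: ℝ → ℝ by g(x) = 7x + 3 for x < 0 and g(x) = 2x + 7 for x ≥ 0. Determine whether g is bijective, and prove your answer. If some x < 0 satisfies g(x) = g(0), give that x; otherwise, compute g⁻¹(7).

Both pieces are strictly increasing (slopes 7 and 2), so each is injective on its own interval.
The left piece maps (−∞, 0) onto (−∞, 3); the right piece maps [0, ∞) onto [7, ∞).
The images leave a gap (3 has no preimage), so g is not surjective, hence not bijective.
Because the two images are disjoint, no x < 0 has g(x) = g(0), so we compute g⁻¹(7): 7 lies in [7, ∞), so solve 2x + 7 = 7: x = (7 − 7)/2 = 0.

0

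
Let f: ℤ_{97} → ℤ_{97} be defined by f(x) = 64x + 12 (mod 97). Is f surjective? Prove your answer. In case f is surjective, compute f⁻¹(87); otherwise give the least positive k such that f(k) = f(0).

Recall that f is surjective if every y in the codomain equals f(x) for some x in the domain.
Since gcd(64, 97) = 1, 64 is invertible modulo 97. Euclid's algorithm: 97 = 1·64 + 33, 64 = 1·33 + 31, 33 = 1·31 + 2, 31 = 15·2 + 1; back-substituting gives 1 = 47·64 − 31·97, so 64⁻¹ ≡ 47 (mod 97).
Then y ↦ 47(y − 12) is a two-sided inverse to f, so every y ∈ ℤ_{97} has a preimage.
Therefore f is surjective.
Since f is surjective, we find f⁻¹(87): we need 64x ≡ 87 − 12 ≡ 75 (mod 97). Using 64⁻¹ = 47: x ≡ 47·75 = 3525 = 36·97 + 33, so x = 33.
Check: f(33) = 64·33 + 12 = 2124 = 21·97 + 87 ≡ 87 (mod 97).

33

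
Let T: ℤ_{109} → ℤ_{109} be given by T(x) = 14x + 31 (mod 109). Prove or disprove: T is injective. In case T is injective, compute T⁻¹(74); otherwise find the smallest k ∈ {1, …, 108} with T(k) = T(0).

42

Recall that T is injective if T(s) = T(t) implies s = t.
If T(s) = T(t), then 14s ≡ 14t (mod 109). Because gcd(14, 109) = 1, we may cancel 14 to get s ≡ t (mod 109).
So T is injective.
We now compute 14⁻¹ mod 109 explicitly. Euclid's algorithm: 109 = 7·14 + 11, 14 = 1·11 + 3, 11 = 3·3 + 2, 3 = 1·2 + 1; back-substituting gives 1 = 39·14 − 5·109, so 14⁻¹ ≡ 39 (mod 109).
Since T is injective, we find T⁻¹(74): we need 14x ≡ 74 − 31 ≡ 43 (mod 109). Using 14⁻¹ = 39: x ≡ 39·43 = 1677 = 15·109 + 42, so x = 42.
Check: T(42) = 14·42 + 31 = 619 = 5·109 + 74 ≡ 74 (mod 109).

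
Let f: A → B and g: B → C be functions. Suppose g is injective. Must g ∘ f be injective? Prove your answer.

No. Take A = {1, 2}, B = C = {1, 2, 3}, f(1) = f(2) = 1, and g = identity (injective).
Then (g ∘ f)(1) = (g ∘ f)(2) = 1 with 1 ≠ 2, so g ∘ f is not injective.

not injective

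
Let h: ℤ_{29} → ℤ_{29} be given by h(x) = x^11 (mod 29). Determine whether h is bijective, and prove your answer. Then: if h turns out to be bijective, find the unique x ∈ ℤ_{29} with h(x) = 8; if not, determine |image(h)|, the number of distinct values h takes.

14

Since 29 is prime, the nonzero elements of ℤ_{29} form a cyclic group of order 28.
As gcd(11, 28) = 1, raising to the 11th power is a bijection on this group: if a^11 ≡ b^11 then (ab^{−1})^11 = 1, and the only element of order dividing gcd(11, 28) = 1 is 1, so a = b.
With h(0) = 0 this makes h injective on all of ℤ_{29}, hence bijective (finite equal-size domain and codomain). In particular h is bijective.
Since h is bijective, we find the preimage of 8. The inverse of x ↦ x^11 on (ℤ_{29})^× is x ↦ x^23, because 11·23 = 253 = 9·28 + 1 ≡ 1 (mod 28) and x^{28} = 1 for x ≠ 0 (Fermat). So h⁻¹(8) = 8^23 mod 29.
Repeated squaring mod 29: 8^1 ≡ 8, 8^2 ≡ 8² = 64 ≡ 6, 8^4 ≡ 6² = 36 ≡ 7, 8^8 ≡ 7² = 49 ≡ 20, 8^16 ≡ 20² = 400 ≡ 23. Since 23 = 16 + 4 + 2 + 1, 8^23 ≡ 23·7·6·8: 23·7 = 161 ≡ 16, then 16·6 = 96 ≡ 9, then 9·8 = 72 ≡ 14. So 8^23 ≡ 14 (mod 29).
Hence h⁻¹(8) = 14.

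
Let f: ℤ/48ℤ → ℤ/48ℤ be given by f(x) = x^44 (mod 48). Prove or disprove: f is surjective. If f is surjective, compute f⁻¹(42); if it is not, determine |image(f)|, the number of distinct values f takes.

f(2): Repeated squaring mod 48: 2^1 ≡ 2, 2^2 ≡ 2² = 4, 2^4 ≡ 4² = 16, 2^8 ≡ 16² = 256 ≡ 16, 2^16 ≡ 16² = 256 ≡ 16, 2^32 ≡ 16² = 256 ≡ 16. Since 44 = 32 + 8 + 4, 2^44 ≡ 16·16·16: 16·16 = 256 ≡ 16, then 16·16 = 256 ≡ 16. So 2^44 ≡ 16 (mod 48).
f(4): Repeated squaring mod 48: 4^1 ≡ 4, 4^2 ≡ 4² = 16, 4^4 ≡ 16² = 256 ≡ 16, 4^8 ≡ 16² = 256 ≡ 16, 4^16 ≡ 16² = 256 ≡ 16, 4^32 ≡ 16² = 256 ≡ 16. Since 44 = 32 + 8 + 4, 4^44 ≡ 16·16·16: 16·16 = 256 ≡ 16, then 16·16 = 256 ≡ 16. So 4^44 ≡ 16 (mod 48).
So f(2) = f(4) = 16 while 2 ≠ 4, so f is not injective.
A non-injective map from the 48-element set ℤ/48ℤ to itself takes at most 47 distinct values, so it cannot be surjective. Therefore f is not surjective.
Since f is not surjective, we determine |image(f)|. Computing x^44 mod 48 for each x (by repeated squaring, reducing mod 48 at every step), the values f(0), f(1), …, f(47) are: 0, 1, 16, 33, 16, 1, 0, 1, 16, 33, 16, 1, 0, 1, 16, 33, 16, 1, 0, 1, 16, 33, 16, 1, 0, 1, 16, 33, 16, 1, 0, 1, 16, 33, 16, 1, 0, 1, 16, 33, 16, 1, 0, 1, 16, 33, 16, 1.
The distinct values are {0, 1, 16, 33}; there are 4 of them.

4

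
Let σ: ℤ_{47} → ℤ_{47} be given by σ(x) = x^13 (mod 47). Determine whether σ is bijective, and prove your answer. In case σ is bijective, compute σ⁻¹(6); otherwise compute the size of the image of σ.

12

Since 47 is prime, the nonzero elements of ℤ_{47} form a cyclic group of order 46.
As gcd(13, 46) = 1, raising to the 13th power is a bijection on this group: if a^13 ≡ b^13 then (ab^{−1})^13 = 1, and the only element of order dividing gcd(13, 46) = 1 is 1, so a = b.
With σ(0) = 0 this makes σ injective on all of ℤ_{47}, hence bijective (finite equal-size domain and codomain). In particular σ is bijective.
Since σ is bijective, we find the preimage of 6. The inverse of x ↦ x^13 on (ℤ_{47})^× is x ↦ x^39, because 13·39 = 507 = 11·46 + 1 ≡ 1 (mod 46) and x^{46} = 1 for x ≠ 0 (Fermat). So σ⁻¹(6) = 6^39 mod 47.
Repeated squaring mod 47: 6^1 ≡ 6, 6^2 ≡ 6² = 36, 6^4 ≡ 36² = 1296 ≡ 27, 6^8 ≡ 27² = 729 ≡ 24, 6^16 ≡ 24² = 576 ≡ 12, 6^32 ≡ 12² = 144 ≡ 3. Since 39 = 32 + 4 + 2 + 1, 6^39 ≡ 3·27·36·6: 3·27 = 81 ≡ 34, then 34·36 = 1224 ≡ 2, then 2·6 = 12. So 6^39 ≡ 12 (mod 47).
Hence σ⁻¹(6) = 12.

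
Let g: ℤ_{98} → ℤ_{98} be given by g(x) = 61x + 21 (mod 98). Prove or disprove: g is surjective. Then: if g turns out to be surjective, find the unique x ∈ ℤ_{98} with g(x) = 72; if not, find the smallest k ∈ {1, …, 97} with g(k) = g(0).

Since gcd(61, 98) = 1, 61 is invertible modulo 98. Euclid's algorithm: 98 = 1·61 + 37, 61 = 1·37 + 24, 37 = 1·24 + 13, 24 = 1·13 + 11, 13 = 1·11 + 2, 11 = 5·2 + 1; back-substituting gives 1 = 45·61 − 28·98, so 61⁻¹ ≡ 45 (mod 98).
Then y ↦ 45(y − 21) is a two-sided inverse to g, so every y ∈ ℤ_{98} has a preimage.
Hence g is surjective.
Since g is surjective, we compute g⁻¹(72): solve 61x + 21 ≡ 72 (mod 98), i.e. 61x ≡ 51 (mod 98).
Multiplying by 61⁻¹ = 45 gives x ≡ 45·51 = 2295 = 23·98 + 41 ≡ 41 (mod 98).
Check: g(41) = 61·41 + 21 = 2522 = 25·98 + 72 ≡ 72 (mod 98).

41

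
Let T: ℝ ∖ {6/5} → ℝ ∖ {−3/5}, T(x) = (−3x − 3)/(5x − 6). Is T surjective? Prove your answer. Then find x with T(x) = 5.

For any y ≠ −3/5, solving y(5x − 6) = −3x − 3 for x gives a well-defined x ≠ 6/5. So T is surjective.
Solving T(x) = 5: cross-multiplying gives −3x − 3 = 5(5x − 6), which rearranges to −28x = −27, so x = 27/28.

27/28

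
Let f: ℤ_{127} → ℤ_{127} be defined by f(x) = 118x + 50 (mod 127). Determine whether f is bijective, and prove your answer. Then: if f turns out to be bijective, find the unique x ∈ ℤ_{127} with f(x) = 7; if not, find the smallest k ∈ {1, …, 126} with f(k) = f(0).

33

Suppose f(u) = f(v) in ℤ_{127}. Then 118u + 50 ≡ 118v + 50 (mod 127), hence 118(u − v) ≡ 0 (mod 127).
Since gcd(118, 127) = 1, 118 is invertible modulo 127, thus u − v ≡ 0 (mod 127), i.e. u = v.
We now compute 118⁻¹ mod 127 explicitly. Euclid's algorithm: 127 = 1·118 + 9, 118 = 13·9 + 1; back-substituting gives 1 = 14·118 − 13·127, so 118⁻¹ ≡ 14 (mod 127).
For any y ∈ ℤ_{127}, x = 14(y − 50) mod 127 satisfies f(x) = 118·14(y − 50) + 50 ≡ y (since 118·14 ≡ 1 mod 127). So every y has a preimage.
Thus f is bijective.
Since f is bijective, we compute f⁻¹(7): solve 118x + 50 ≡ 7 (mod 127), i.e. 118x ≡ 84 (mod 127).
Multiplying by 118⁻¹ = 14 gives x ≡ 14·84 = 1176 = 9·127 + 33 ≡ 33 (mod 127).
Check: f(33) = 118·33 + 50 = 3944 = 31·127 + 7 ≡ 7 (mod 127).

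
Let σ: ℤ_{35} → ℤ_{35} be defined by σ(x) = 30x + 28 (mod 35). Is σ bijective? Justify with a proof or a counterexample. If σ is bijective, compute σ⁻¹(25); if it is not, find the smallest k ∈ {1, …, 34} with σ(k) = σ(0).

We have gcd(30, 35) = 5 > 1. Taking u = 0 and v = 7: σ(0) = 28 and σ(7) = 30·7 + 28 = 238 ≡ 28 (mod 35).
So σ(0) = σ(7) while 0 ≠ 7, so σ is not injective, hence not bijective.
Since σ is not bijective, we find the least positive k with σ(k) = σ(0): this means 30k ≡ 0 (mod 35), i.e. 35 ∣ 30k. Since gcd(30, 35) = 5, dividing through by 5 this holds exactly when 7 ∣ 6k, and as gcd(6, 7) = 1, exactly when 7 ∣ k.
The smallest positive such k is 7.

7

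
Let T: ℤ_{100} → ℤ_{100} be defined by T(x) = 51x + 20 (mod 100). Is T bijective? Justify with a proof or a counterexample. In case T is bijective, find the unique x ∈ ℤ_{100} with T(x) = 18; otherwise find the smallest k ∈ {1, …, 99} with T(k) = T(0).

98

Recall that injectivity means: for all a, b in the domain, T(a) = T(b) implies a = b.
If T(a) = T(b), then 51a ≡ 51b (mod 100). Because gcd(51, 100) = 1, we may cancel 51 to get a ≡ b (mod 100).
We now compute 51⁻¹ mod 100 explicitly. Euclid's algorithm: 100 = 1·51 + 49, 51 = 1·49 + 2, 49 = 24·2 + 1; back-substituting gives 1 = 51·51 − 26·100, so 51⁻¹ ≡ 51 (mod 100).
Then y ↦ 51(y − 20) is a two-sided inverse to T, so every y ∈ ℤ_{100} has a preimage.
Therefore T is bijective.
Since T is bijective, we compute T⁻¹(18): solve 51x + 20 ≡ 18 (mod 100), i.e. 51x ≡ 98 (mod 100).
Multiplying by 51⁻¹ = 51 gives x ≡ 51·98 = 4998 = 49·100 + 98 ≡ 98 (mod 100).
Check: T(98) = 51·98 + 20 = 5018 = 50·100 + 18 ≡ 18 (mod 100).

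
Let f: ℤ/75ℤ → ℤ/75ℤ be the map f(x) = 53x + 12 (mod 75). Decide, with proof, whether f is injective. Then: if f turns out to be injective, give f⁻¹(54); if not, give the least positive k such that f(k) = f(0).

Recall: injectivity means: for all a, b in the domain, f(a) = f(b) implies a = b.
If f(a) = f(b), then 53a ≡ 53b (mod 75). Because gcd(53, 75) = 1, we may cancel 53 to get a ≡ b (mod 75).
Thus f is injective.
We now compute 53⁻¹ mod 75 explicitly. Euclid's algorithm: 75 = 1·53 + 22, 53 = 2·22 + 9, 22 = 2·9 + 4, 9 = 2·4 + 1; back-substituting gives 1 = 17·53 − 12·75, so 53⁻¹ ≡ 17 (mod 75).
Since f is injective, we find f⁻¹(54): we need 53x ≡ 54 − 12 ≡ 42 (mod 75). Using 53⁻¹ = 17: x ≡ 17·42 = 714 = 9·75 + 39, so x = 39.
Check: f(39) = 53·39 + 12 = 2079 = 27·75 + 54 ≡ 54 (mod 75).

39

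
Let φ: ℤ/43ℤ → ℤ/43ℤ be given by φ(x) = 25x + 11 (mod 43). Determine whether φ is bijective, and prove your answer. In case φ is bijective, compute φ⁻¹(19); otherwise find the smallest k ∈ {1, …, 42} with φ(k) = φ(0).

By definition, φ is injective if φ(u) = φ(v) implies u = v.
If φ(u) = φ(v), then 25u ≡ 25v (mod 43). Because gcd(25, 43) = 1, we may cancel 25 to get u ≡ v (mod 43).
We now compute 25⁻¹ mod 43 explicitly. Euclid's algorithm: 43 = 1·25 + 18, 25 = 1·18 + 7, 18 = 2·7 + 4, 7 = 1·4 + 3, 4 = 1·3 + 1; back-substituting gives 1 = 31·25 − 18·43, so 25⁻¹ ≡ 31 (mod 43).
Then y ↦ 31(y − 11) is a two-sided inverse to φ, so every y ∈ ℤ/43ℤ has a preimage.
Therefore φ is bijective.
Since φ is bijective, we compute φ⁻¹(19): solve 25x + 11 ≡ 19 (mod 43), i.e. 25x ≡ 8 (mod 43).
Multiplying by 25⁻¹ = 31 gives x ≡ 31·8 = 248 = 5·43 + 33 ≡ 33 (mod 43).
Check: φ(33) = 25·33 + 11 = 836 = 19·43 + 19 ≡ 19 (mod 43).

33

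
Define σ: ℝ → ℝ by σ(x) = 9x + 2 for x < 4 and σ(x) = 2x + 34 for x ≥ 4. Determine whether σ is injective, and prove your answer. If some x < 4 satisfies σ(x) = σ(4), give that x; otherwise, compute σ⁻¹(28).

Both pieces are strictly increasing (slopes 9 and 2), so each is injective on its own interval.
The left piece maps (−∞, 4) onto (−∞, 38); the right piece maps [4, ∞) onto [42, ∞).
These images are disjoint, so no value is attained by both pieces. Therefore σ is injective.
Because the two images are disjoint, no x < 4 has σ(x) = σ(4), so we compute σ⁻¹(28): 28 lies in (−∞, 38), so solve 9x + 2 = 28: x = (28 − 2)/9 = 26/9.

26/9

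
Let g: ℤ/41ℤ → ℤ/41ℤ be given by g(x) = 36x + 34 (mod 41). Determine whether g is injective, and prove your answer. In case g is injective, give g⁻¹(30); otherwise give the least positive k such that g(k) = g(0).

9

Recall: g is injective when g(x_1) = g(x_2) forces x_1 = x_2.
Suppose g(x_1) = g(x_2) in ℤ/41ℤ. Then 36x_1 + 34 ≡ 36x_2 + 34 (mod 41), so 36(x_1 − x_2) ≡ 0 (mod 41).
Since gcd(36, 41) = 1, 36 is invertible modulo 41, thus x_1 − x_2 ≡ 0 (mod 41), i.e. x_1 = x_2.
So g is injective.
We now compute 36⁻¹ mod 41 explicitly. Euclid's algorithm: 41 = 1·36 + 5, 36 = 7·5 + 1; back-substituting gives 1 = 8·36 − 7·41, so 36⁻¹ ≡ 8 (mod 41).
Since g is injective, we compute g⁻¹(30): solve 36x + 34 ≡ 30 (mod 41), i.e. 36x ≡ 37 (mod 41).
Multiplying by 36⁻¹ = 8 gives x ≡ 8·37 = 296 = 7·41 + 9 ≡ 9 (mod 41).
Check: g(9) = 36·9 + 34 = 358 = 8·41 + 30 ≡ 30 (mod 41).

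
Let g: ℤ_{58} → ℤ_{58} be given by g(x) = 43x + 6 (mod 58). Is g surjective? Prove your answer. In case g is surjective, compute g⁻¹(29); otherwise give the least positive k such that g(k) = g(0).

Since gcd(43, 58) = 1, 43 is invertible modulo 58. Euclid's algorithm: 58 = 1·43 + 15, 43 = 2·15 + 13, 15 = 1·13 + 2, 13 = 6·2 + 1; back-substituting gives 1 = 27·43 − 20·58, so 43⁻¹ ≡ 27 (mod 58).
For any y ∈ ℤ_{58}, x = 27(y − 6) mod 58 satisfies g(x) = 43·27(y − 6) + 6 ≡ y (since 43·27 ≡ 1 mod 58). So every y has a preimage.
So g is surjective.
Since g is surjective, we find g⁻¹(29): we need 43x ≡ 29 − 6 ≡ 23 (mod 58). Using 43⁻¹ = 27: x ≡ 27·23 = 621 = 10·58 + 41, so x = 41.
Check: g(41) = 43·41 + 6 = 1769 = 30·58 + 29 ≡ 29 (mod 58).

41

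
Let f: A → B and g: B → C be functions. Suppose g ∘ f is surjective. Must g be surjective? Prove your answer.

surjective

Let c ∈ C. Since g ∘ f is surjective, some a ∈ A has g(f(a)) = c. Then b = f(a) ∈ B satisfies g(b) = c. So g is surjective.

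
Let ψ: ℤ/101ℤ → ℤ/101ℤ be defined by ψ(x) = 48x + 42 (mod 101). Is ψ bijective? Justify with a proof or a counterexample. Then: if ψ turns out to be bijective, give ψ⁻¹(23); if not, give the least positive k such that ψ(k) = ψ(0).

48

If ψ(x_1) = ψ(x_2), then 48x_1 ≡ 48x_2 (mod 101). Because gcd(48, 101) = 1, we may cancel 48 to get x_1 ≡ x_2 (mod 101).
We now compute 48⁻¹ mod 101 explicitly. Euclid's algorithm: 101 = 2·48 + 5, 48 = 9·5 + 3, 5 = 1·3 + 2, 3 = 1·2 + 1; back-substituting gives 1 = 40·48 − 19·101, so 48⁻¹ ≡ 40 (mod 101).
Then y ↦ 40(y − 42) is a two-sided inverse to ψ, so every y ∈ ℤ/101ℤ has a preimage.
Therefore ψ is bijective.
Since ψ is bijective, we compute ψ⁻¹(23): solve 48x + 42 ≡ 23 (mod 101), i.e. 48x ≡ 82 (mod 101).
Multiplying by 48⁻¹ = 40 gives x ≡ 40·82 = 3280 = 32·101 + 48 ≡ 48 (mod 101).
Check: ψ(48) = 48·48 + 42 = 2346 = 23·101 + 23 ≡ 23 (mod 101).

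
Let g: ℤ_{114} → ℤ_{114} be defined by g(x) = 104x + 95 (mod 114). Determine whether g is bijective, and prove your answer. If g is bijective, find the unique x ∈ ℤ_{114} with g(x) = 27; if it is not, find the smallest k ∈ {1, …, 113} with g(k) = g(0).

57

We have gcd(104, 114) = 2 > 1. Taking u = 0 and v = 57: g(0) = 95 and g(57) = 104·57 + 95 = 6023 ≡ 95 (mod 114).
So g(0) = g(57) while 0 ≠ 57, hence g is not injective, hence not bijective.
Since g is not bijective, we find the least positive k with g(k) = g(0): this means 104k ≡ 0 (mod 114), i.e. 114 ∣ 104k. Since gcd(104, 114) = 2, dividing through by 2 this holds exactly when 57 ∣ 52k, and as gcd(52, 57) = 1, exactly when 57 ∣ k.
The smallest positive such k is 57.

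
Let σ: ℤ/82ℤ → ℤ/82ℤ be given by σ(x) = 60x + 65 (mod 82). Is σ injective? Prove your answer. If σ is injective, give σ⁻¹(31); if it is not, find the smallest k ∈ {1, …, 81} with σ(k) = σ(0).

Recall that injectivity means: for all u, v in the domain, σ(u) = σ(v) implies u = v.
We have gcd(60, 82) = 2 > 1. Taking u = 0 and v = 41: σ(0) = 65 and σ(41) = 60·41 + 65 = 2525 ≡ 65 (mod 82).
So σ(0) = σ(41) while 0 ≠ 41, therefore σ is not injective.
Since σ is not injective, we find the least positive k with σ(k) = σ(0): this means 60k ≡ 0 (mod 82), i.e. 82 ∣ 60k. Since gcd(60, 82) = 2, dividing through by 2 this holds exactly when 41 ∣ 30k, and as gcd(30, 41) = 1, exactly when 41 ∣ k.
The smallest positive such k is 41.

41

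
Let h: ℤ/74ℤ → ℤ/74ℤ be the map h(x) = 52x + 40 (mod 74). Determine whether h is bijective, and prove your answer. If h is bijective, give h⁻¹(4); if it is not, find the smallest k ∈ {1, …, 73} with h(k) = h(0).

37

Recall: h is injective if h(u) = h(v) implies u = v.
We have gcd(52, 74) = 2 > 1. Taking u = 0 and v = 37: h(0) = 40 and h(37) = 52·37 + 40 = 1964 ≡ 40 (mod 74).
So h(0) = h(37) while 0 ≠ 37, therefore h is not injective, hence not bijective.
Since h is not bijective, we find the least positive k with h(k) = h(0): this means 52k ≡ 0 (mod 74), i.e. 74 ∣ 52k. Since gcd(52, 74) = 2, dividing through by 2 this holds exactly when 37 ∣ 26k, and as gcd(26, 37) = 1, exactly when 37 ∣ k.
The smallest positive such k is 37.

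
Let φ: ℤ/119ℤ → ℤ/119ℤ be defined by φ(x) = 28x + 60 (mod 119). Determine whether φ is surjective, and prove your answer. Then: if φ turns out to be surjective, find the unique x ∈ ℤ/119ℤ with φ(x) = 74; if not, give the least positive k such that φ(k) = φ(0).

17

Recall: surjectivity means every element of the codomain has a preimage under φ.
Since gcd(28, 119) = 7, we have 28x ≡ 0 (mod 7) for all x, so φ(x) ≡ 4 (mod 7).
But 0 ≢ 4 (mod 7), so 0 ∈ ℤ/119ℤ has no preimage. Thus φ is not surjective.
Since φ is not surjective, we find the least positive k with φ(k) = φ(0): this means 28k ≡ 0 (mod 119), i.e. 119 ∣ 28k. Since gcd(28, 119) = 7, dividing through by 7 this holds exactly when 17 ∣ 4k, and as gcd(4, 17) = 1, exactly when 17 ∣ k.
The smallest positive such k is 17.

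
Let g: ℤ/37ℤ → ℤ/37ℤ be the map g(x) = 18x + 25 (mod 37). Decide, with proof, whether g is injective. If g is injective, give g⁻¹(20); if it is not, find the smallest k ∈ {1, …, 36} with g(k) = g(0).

10

Recall: injectivity means: for all u, v in the domain, g(u) = g(v) implies u = v.
If g(u) = g(v), then 18u ≡ 18v (mod 37). Because gcd(18, 37) = 1, we may cancel 18 to get u ≡ v (mod 37).
Therefore g is injective.
We now compute 18⁻¹ mod 37 explicitly. Euclid's algorithm: 37 = 2·18 + 1; back-substituting gives 1 = 35·18 − 17·37, so 18⁻¹ ≡ 35 (mod 37).
Since g is injective, we compute g⁻¹(20): solve 18x + 25 ≡ 20 (mod 37), i.e. 18x ≡ 32 (mod 37).
Multiplying by 18⁻¹ = 35 gives x ≡ 35·32 = 1120 = 30·37 + 10 ≡ 10 (mod 37).
Check: g(10) = 18·10 + 25 = 205 = 5·37 + 20 ≡ 20 (mod 37).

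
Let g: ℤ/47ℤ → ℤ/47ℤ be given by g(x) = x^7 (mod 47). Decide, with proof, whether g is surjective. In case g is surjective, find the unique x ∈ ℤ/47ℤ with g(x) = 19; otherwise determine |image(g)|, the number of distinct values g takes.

Since 47 is prime, the nonzero elements of ℤ/47ℤ form a cyclic group of order 46.
As gcd(7, 46) = 1, raising to the 7th power is a bijection on this group: if x_1^7 ≡ x_2^7 then (x_1x_2^{−1})^7 = 1, and the only element of order dividing gcd(7, 46) = 1 is 1, so x_1 = x_2.
With g(0) = 0 this makes g injective on all of ℤ/47ℤ, hence bijective (finite equal-size domain and codomain). In particular g is surjective.
Since g is surjective, we find the preimage of 19. The inverse of x ↦ x^7 on (ℤ/47ℤ)^× is x ↦ x^33, because 7·33 = 231 = 5·46 + 1 ≡ 1 (mod 46) and x^{46} = 1 for x ≠ 0 (Fermat). So g⁻¹(19) = 19^33 mod 47.
Repeated squaring mod 47: 19^1 ≡ 19, 19^2 ≡ 19² = 361 ≡ 32, 19^4 ≡ 32² = 1024 ≡ 37, 19^8 ≡ 37² = 1369 ≡ 6, 19^16 ≡ 6² = 36, 19^32 ≡ 36² = 1296 ≡ 27. Since 33 = 32 + 1, 19^33 ≡ 27·19: 27·19 = 513 ≡ 43. So 19^33 ≡ 43 (mod 47).
Hence g⁻¹(19) = 43.

43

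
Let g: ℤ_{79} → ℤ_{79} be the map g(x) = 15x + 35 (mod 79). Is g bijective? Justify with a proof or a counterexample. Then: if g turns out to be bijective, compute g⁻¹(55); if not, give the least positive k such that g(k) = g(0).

If g(x_1) = g(x_2), then 15x_1 ≡ 15x_2 (mod 79). Because gcd(15, 79) = 1, we may cancel 15 to get x_1 ≡ x_2 (mod 79).
We now compute 15⁻¹ mod 79 explicitly. Euclid's algorithm: 79 = 5·15 + 4, 15 = 3·4 + 3, 4 = 1·3 + 1; back-substituting gives 1 = 58·15 − 11·79, so 15⁻¹ ≡ 58 (mod 79).
For any y ∈ ℤ_{79}, x = 58(y − 35) mod 79 satisfies g(x) = 15·58(y − 35) + 35 ≡ y (since 15·58 ≡ 1 mod 79). So every y has a preimage.
So g is bijective.
Since g is bijective, we find g⁻¹(55): we need 15x ≡ 55 − 35 ≡ 20 (mod 79). Using 15⁻¹ = 58: x ≡ 58·20 = 1160 = 14·79 + 54, so x = 54.
Check: g(54) = 15·54 + 35 = 845 = 10·79 + 55 ≡ 55 (mod 79).

54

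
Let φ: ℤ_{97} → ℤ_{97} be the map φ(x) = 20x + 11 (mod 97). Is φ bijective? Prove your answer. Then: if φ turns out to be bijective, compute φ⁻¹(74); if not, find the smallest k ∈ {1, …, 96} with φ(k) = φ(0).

8

If φ(u) = φ(v), then 20u ≡ 20v (mod 97). Because gcd(20, 97) = 1, we may cancel 20 to get u ≡ v (mod 97).
We now compute 20⁻¹ mod 97 explicitly. Euclid's algorithm: 97 = 4·20 + 17, 20 = 1·17 + 3, 17 = 5·3 + 2, 3 = 1·2 + 1; back-substituting gives 1 = 34·20 − 7·97, so 20⁻¹ ≡ 34 (mod 97).
For any y ∈ ℤ_{97}, x = 34(y − 11) mod 97 satisfies φ(x) = 20·34(y − 11) + 11 ≡ y (since 20·34 ≡ 1 mod 97). So every y has a preimage.
Thus φ is bijective.
Since φ is bijective, we compute φ⁻¹(74): solve 20x + 11 ≡ 74 (mod 97), i.e. 20x ≡ 63 (mod 97).
Multiplying by 20⁻¹ = 34 gives x ≡ 34·63 = 2142 = 22·97 + 8 ≡ 8 (mod 97).
Check: φ(8) = 20·8 + 11 = 171 = 1·97 + 74 ≡ 74 (mod 97).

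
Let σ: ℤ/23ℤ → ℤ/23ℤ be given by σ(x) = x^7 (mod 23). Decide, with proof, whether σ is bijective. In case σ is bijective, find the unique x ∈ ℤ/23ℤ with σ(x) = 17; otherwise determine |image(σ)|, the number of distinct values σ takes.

Since 23 is prime, the nonzero elements of ℤ/23ℤ form a cyclic group of order 22.
As gcd(7, 22) = 1, raising to the 7th power is a bijection on this group: if s^7 ≡ t^7 then (st^{−1})^7 = 1, and the only element of order dividing gcd(7, 22) = 1 is 1, so s = t.
With σ(0) = 0 this makes σ injective on all of ℤ/23ℤ, hence bijective (finite equal-size domain and codomain). In particular σ is bijective.
Since σ is bijective, we find the preimage of 17. The inverse of x ↦ x^7 on (ℤ/23ℤ)^× is x ↦ x^19, because 7·19 = 133 = 6·22 + 1 ≡ 1 (mod 22) and x^{22} = 1 for x ≠ 0 (Fermat). So σ⁻¹(17) = 17^19 mod 23.
Repeated squaring mod 23: 17^1 ≡ 17, 17^2 ≡ 17² = 289 ≡ 13, 17^4 ≡ 13² = 169 ≡ 8, 17^8 ≡ 8² = 64 ≡ 18, 17^16 ≡ 18² = 324 ≡ 2. Since 19 = 16 + 2 + 1, 17^19 ≡ 2·13·17: 2·13 = 26 ≡ 3, then 3·17 = 51 ≡ 5. So 17^19 ≡ 5 (mod 23).
Hence σ⁻¹(17) = 5.

5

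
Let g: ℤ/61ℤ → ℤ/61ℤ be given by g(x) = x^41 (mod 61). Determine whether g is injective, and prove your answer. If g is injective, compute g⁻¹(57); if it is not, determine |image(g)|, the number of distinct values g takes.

56

Since 61 is prime, the nonzero elements of ℤ/61ℤ form a cyclic group of order 60.
As gcd(41, 60) = 1, raising to the 41st power is a bijection on this group: if x_1^41 ≡ x_2^41 then (x_1x_2^{−1})^41 = 1, and the only element of order dividing gcd(41, 60) = 1 is 1, so x_1 = x_2.
With g(0) = 0 this makes g injective on all of ℤ/61ℤ, hence bijective (finite equal-size domain and codomain). In particular g is injective.
Since g is injective, we find the preimage of 57. The inverse of x ↦ x^41 on (ℤ/61ℤ)^× is x ↦ x^41, because 41·41 = 1681 = 28·60 + 1 ≡ 1 (mod 60) and x^{60} = 1 for x ≠ 0 (Fermat). So g⁻¹(57) = 57^41 mod 61.
Repeated squaring mod 61: 57^1 ≡ 57, 57^2 ≡ 57² = 3249 ≡ 16, 57^4 ≡ 16² = 256 ≡ 12, 57^8 ≡ 12² = 144 ≡ 22, 57^16 ≡ 22² = 484 ≡ 57, 57^32 ≡ 57² = 3249 ≡ 16. Since 41 = 32 + 8 + 1, 57^41 ≡ 16·22·57: 16·22 = 352 ≡ 47, then 47·57 = 2679 ≡ 56. So 57^41 ≡ 56 (mod 61).
Hence g⁻¹(57) = 56.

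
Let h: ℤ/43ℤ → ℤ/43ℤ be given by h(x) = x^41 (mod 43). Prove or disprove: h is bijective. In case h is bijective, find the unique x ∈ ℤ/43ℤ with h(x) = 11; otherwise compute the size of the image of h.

Since 43 is prime, the nonzero elements of ℤ/43ℤ form a cyclic group of order 42.
As gcd(41, 42) = 1, raising to the 41st power is a bijection on this group: if x_1^41 ≡ x_2^41 then (x_1x_2^{−1})^41 = 1, and the only element of order dividing gcd(41, 42) = 1 is 1, so x_1 = x_2.
With h(0) = 0 this makes h injective on all of ℤ/43ℤ, hence bijective (finite equal-size domain and codomain). In particular h is bijective.
Since h is bijective, we find the preimage of 11. The inverse of x ↦ x^41 on (ℤ/43ℤ)^× is x ↦ x^41, because 41·41 = 1681 = 40·42 + 1 ≡ 1 (mod 42) and x^{42} = 1 for x ≠ 0 (Fermat). So h⁻¹(11) = 11^41 mod 43.
Repeated squaring mod 43: 11^1 ≡ 11, 11^2 ≡ 11² = 121 ≡ 35, 11^4 ≡ 35² = 1225 ≡ 21, 11^8 ≡ 21² = 441 ≡ 11, 11^16 ≡ 11² = 121 ≡ 35, 11^32 ≡ 35² = 1225 ≡ 21. Since 41 = 32 + 8 + 1, 11^41 ≡ 21·11·11: 21·11 = 231 ≡ 16, then 16·11 = 176 ≡ 4. So 11^41 ≡ 4 (mod 43).
Hence h⁻¹(11) = 4.

4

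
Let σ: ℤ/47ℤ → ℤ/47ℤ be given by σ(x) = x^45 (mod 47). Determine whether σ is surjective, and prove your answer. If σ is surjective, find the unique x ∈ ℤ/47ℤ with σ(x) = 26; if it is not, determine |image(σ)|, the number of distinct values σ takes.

38

Since 47 is prime, the nonzero elements of ℤ/47ℤ form a cyclic group of order 46.
As gcd(45, 46) = 1, raising to the 45th power is a bijection on this group: if s^45 ≡ t^45 then (st^{−1})^45 = 1, and the only element of order dividing gcd(45, 46) = 1 is 1, so s = t.
With σ(0) = 0 this makes σ injective on all of ℤ/47ℤ, hence bijective (finite equal-size domain and codomain). In particular σ is surjective.
Since σ is surjective, we find the preimage of 26. The inverse of x ↦ x^45 on (ℤ/47ℤ)^× is x ↦ x^45, because 45·45 = 2025 = 44·46 + 1 ≡ 1 (mod 46) and x^{46} = 1 for x ≠ 0 (Fermat). So σ⁻¹(26) = 26^45 mod 47.
Repeated squaring mod 47: 26^1 ≡ 26, 26^2 ≡ 26² = 676 ≡ 18, 26^4 ≡ 18² = 324 ≡ 42, 26^8 ≡ 42² = 1764 ≡ 25, 26^16 ≡ 25² = 625 ≡ 14, 26^32 ≡ 14² = 196 ≡ 8. Since 45 = 32 + 8 + 4 + 1, 26^45 ≡ 8·25·42·26: 8·25 = 200 ≡ 12, then 12·42 = 504 ≡ 34, then 34·26 = 884 ≡ 38. So 26^45 ≡ 38 (mod 47).
Hence σ⁻¹(26) = 38.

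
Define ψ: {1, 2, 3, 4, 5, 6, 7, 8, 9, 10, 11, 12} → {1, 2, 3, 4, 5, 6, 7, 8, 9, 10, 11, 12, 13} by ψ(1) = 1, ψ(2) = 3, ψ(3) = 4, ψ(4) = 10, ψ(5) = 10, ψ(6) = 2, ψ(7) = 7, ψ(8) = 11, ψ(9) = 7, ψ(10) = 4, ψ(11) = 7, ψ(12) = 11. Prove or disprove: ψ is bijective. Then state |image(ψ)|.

7

ψ(4) = 10 = ψ(5) with 4 ≠ 5, so ψ is not injective, hence not bijective.
The image of ψ is {1, 2, 3, 4, 7, 10, 11}, which has 7 elements.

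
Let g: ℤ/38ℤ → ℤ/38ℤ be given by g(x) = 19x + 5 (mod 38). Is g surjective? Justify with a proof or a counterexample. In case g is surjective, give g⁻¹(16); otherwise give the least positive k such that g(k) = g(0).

2

Since gcd(19, 38) = 19, we have 19x ≡ 0 (mod 19) for all x, so g(x) ≡ 5 (mod 19).
But 0 ≢ 5 (mod 19), so 0 ∈ ℤ/38ℤ has no preimage. Thus g is not surjective.
Since g is not surjective, we find the least positive k with g(k) = g(0): this means 19k ≡ 0 (mod 38), i.e. 38 ∣ 19k. Since gcd(19, 38) = 19, dividing through by 19 this holds exactly when 2 ∣ k.
The smallest positive such k is 2.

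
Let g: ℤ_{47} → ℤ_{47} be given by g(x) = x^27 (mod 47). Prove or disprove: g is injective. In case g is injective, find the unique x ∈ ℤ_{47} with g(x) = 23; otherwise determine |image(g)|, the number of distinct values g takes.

11

Since 47 is prime, the nonzero elements of ℤ_{47} form a cyclic group of order 46.
As gcd(27, 46) = 1, raising to the 27th power is a bijection on this group: if u^27 ≡ v^27 then (uv^{−1})^27 = 1, and the only element of order dividing gcd(27, 46) = 1 is 1, so u = v.
With g(0) = 0 this makes g injective on all of ℤ_{47}, hence bijective (finite equal-size domain and codomain). In particular g is injective.
Since g is injective, we find the preimage of 23. The inverse of x ↦ x^27 on (ℤ_{47})^× is x ↦ x^29, because 27·29 = 783 = 17·46 + 1 ≡ 1 (mod 46) and x^{46} = 1 for x ≠ 0 (Fermat). So g⁻¹(23) = 23^29 mod 47.
Repeated squaring mod 47: 23^1 ≡ 23, 23^2 ≡ 23² = 529 ≡ 12, 23^4 ≡ 12² = 144 ≡ 3, 23^8 ≡ 3² = 9, 23^16 ≡ 9² = 81 ≡ 34. Since 29 = 16 + 8 + 4 + 1, 23^29 ≡ 34·9·3·23: 34·9 = 306 ≡ 24, then 24·3 = 72 ≡ 25, then 25·23 = 575 ≡ 11. So 23^29 ≡ 11 (mod 47).
Hence g⁻¹(23) = 11.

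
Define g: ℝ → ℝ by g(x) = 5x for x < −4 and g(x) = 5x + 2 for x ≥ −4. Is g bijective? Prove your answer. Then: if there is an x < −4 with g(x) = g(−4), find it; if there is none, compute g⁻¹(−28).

Both pieces are strictly increasing (slopes 5 and 5), so each is injective on its own interval.
The left piece maps (−∞, −4) onto (−∞, −20); the right piece maps [−4, ∞) onto [−18, ∞).
The images leave a gap (−20 has no preimage), so g is not surjective, hence not bijective.
Because the two images are disjoint, no x < −4 has g(x) = g(−4), so we compute g⁻¹(−28): −28 lies in (−∞, −20), so solve 5x = −28: x = (−28 − 0)/5 = −28/5.

-28/5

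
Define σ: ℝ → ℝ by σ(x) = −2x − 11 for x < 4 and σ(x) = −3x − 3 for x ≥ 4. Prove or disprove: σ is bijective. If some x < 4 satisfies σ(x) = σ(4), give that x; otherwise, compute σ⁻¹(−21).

2

Both pieces are strictly decreasing (slopes −2 and −3), so each is injective on its own interval.
The left piece maps (−∞, 4) onto (−19, ∞); the right piece maps [4, ∞) onto (−∞, −15].
These images overlap. In particular σ(4) = −15 (right piece), and solving −2x − 11 = −15 on the left piece gives x = 2 < 4.
So σ(2) = σ(4) with 2 ≠ 4, and σ is not injective, hence not bijective. This x = 2 is the requested value below 4.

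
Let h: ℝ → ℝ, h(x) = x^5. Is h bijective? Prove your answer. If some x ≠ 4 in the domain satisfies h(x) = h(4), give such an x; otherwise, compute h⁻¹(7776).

6

On ℝ, x ↦ x^5 is strictly increasing (injective) and for any y ∈ ℝ the 5th root y^{1/5} lies in ℝ (surjective). So h is bijective.
Since x ↦ x^5 is strictly increasing on ℝ, it is injective there, so no x ≠ 4 in the domain has h(x) = h(4). We therefore compute h⁻¹(7776) = 7776^{1/5} = 6 (indeed 6^5 = 7776).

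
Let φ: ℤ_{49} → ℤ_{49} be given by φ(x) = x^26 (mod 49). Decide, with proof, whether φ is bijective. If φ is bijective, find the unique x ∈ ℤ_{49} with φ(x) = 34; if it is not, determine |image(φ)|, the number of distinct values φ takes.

φ(0) = 0^26 = 0.
φ(7): Repeated squaring mod 49: 7^1 ≡ 7, 7^2 ≡ 7² = 49 ≡ 0, 7^4 ≡ 0² = 0, 7^8 ≡ 0² = 0, 7^16 ≡ 0² = 0. Since 26 = 16 + 8 + 2, 7^26 ≡ 0·0·0: 0·0 = 0, then 0·0 = 0. So 7^26 ≡ 0 (mod 49).
So φ(0) = φ(7) = 0 while 0 ≠ 7, so φ is not injective, hence not bijective.
Since φ is not bijective, we determine |image(φ)|. Computing x^26 mod 49 for each x (by repeated squaring, reducing mod 49 at every step), the values φ(0), φ(1), …, φ(48) are: 0, 1, 32, 2, 44, 11, 15, 0, 36, 4, 9, 37, 39, 29, 0, 22, 25, 16, 30, 18, 43, 0, 8, 46, 23, 23, 46, 8, 0, 43, 18, 30, 16, 25, 22, 0, 29, 39, 37, 9, 4, 36, 0, 15, 11, 44, 2, 32, 1.
The distinct values are {0, 1, 2, 4, 8, 9, 11, 15, 16, 18, 22, 23, 25, 29, 30, 32, 36, 37, 39, 43, 44, 46}; there are 22 of them.

22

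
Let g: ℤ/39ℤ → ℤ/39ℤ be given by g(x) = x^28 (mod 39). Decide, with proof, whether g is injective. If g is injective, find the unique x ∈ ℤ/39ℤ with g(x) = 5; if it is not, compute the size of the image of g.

8

g(1) = 1^28 = 1.
g(5): Repeated squaring mod 39: 5^1 ≡ 5, 5^2 ≡ 5² = 25, 5^4 ≡ 25² = 625 ≡ 1, 5^8 ≡ 1² = 1, 5^16 ≡ 1² = 1. Since 28 = 16 + 8 + 4, 5^28 ≡ 1·1·1: 1·1 = 1, then 1·1 = 1. So 5^28 ≡ 1 (mod 39).
So g(1) = g(5) = 1 while 1 ≠ 5, hence g is not injective.
Since g is not injective, we determine |image(g)|. Computing x^28 mod 39 for each x (by repeated squaring, reducing mod 39 at every step), the values g(0), g(1), …, g(38) are: 0, 1, 16, 3, 22, 1, 9, 22, 1, 9, 16, 16, 27, 13, 1, 3, 16, 22, 27, 22, 22, 27, 22, 16, 3, 1, 13, 27, 16, 16, 9, 1, 22, 9, 1, 22, 3, 16, 1.
The distinct values are {0, 1, 3, 9, 13, 16, 22, 27}; there are 8 of them.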